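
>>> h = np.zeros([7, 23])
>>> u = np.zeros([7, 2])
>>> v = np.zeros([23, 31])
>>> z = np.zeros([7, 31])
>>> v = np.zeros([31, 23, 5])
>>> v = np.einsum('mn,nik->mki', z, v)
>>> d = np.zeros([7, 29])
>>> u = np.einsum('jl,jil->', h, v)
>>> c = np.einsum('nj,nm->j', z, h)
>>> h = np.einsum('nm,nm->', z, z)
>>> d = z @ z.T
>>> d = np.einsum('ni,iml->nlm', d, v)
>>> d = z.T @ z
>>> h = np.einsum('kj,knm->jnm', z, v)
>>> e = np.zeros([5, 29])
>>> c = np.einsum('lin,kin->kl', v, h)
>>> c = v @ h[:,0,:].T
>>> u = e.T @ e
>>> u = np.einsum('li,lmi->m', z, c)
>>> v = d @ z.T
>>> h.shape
(31, 5, 23)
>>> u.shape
(5,)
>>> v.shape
(31, 7)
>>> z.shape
(7, 31)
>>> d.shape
(31, 31)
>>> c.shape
(7, 5, 31)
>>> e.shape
(5, 29)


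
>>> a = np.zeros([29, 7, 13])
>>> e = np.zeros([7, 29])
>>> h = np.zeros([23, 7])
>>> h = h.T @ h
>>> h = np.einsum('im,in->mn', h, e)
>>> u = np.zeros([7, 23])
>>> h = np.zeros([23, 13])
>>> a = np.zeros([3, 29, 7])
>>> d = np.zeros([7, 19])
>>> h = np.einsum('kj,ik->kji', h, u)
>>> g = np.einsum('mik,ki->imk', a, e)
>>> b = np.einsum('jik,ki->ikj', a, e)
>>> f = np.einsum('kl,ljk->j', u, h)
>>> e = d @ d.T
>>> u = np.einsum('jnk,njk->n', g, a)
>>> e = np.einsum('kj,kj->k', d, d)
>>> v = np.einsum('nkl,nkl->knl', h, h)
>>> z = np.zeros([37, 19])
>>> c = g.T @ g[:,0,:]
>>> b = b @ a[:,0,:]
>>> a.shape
(3, 29, 7)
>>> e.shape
(7,)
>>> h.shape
(23, 13, 7)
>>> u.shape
(3,)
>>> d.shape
(7, 19)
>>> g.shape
(29, 3, 7)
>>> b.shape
(29, 7, 7)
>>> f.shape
(13,)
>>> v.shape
(13, 23, 7)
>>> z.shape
(37, 19)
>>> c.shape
(7, 3, 7)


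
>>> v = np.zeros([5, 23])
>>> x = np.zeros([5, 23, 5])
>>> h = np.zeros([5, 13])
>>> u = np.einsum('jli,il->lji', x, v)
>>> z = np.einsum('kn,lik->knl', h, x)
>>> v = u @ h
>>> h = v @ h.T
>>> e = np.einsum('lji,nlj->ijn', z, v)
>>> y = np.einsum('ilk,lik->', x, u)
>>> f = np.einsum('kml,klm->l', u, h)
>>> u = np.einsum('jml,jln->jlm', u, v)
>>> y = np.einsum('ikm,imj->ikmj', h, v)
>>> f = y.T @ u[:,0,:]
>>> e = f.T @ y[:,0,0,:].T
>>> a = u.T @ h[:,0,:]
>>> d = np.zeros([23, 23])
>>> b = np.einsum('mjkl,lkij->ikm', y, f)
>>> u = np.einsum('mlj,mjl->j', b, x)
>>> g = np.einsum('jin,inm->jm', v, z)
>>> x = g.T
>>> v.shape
(23, 5, 13)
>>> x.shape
(5, 23)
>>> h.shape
(23, 5, 5)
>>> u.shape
(23,)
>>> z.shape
(5, 13, 5)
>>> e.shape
(5, 5, 5, 23)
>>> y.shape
(23, 5, 5, 13)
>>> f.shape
(13, 5, 5, 5)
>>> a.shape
(5, 5, 5)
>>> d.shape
(23, 23)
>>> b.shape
(5, 5, 23)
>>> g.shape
(23, 5)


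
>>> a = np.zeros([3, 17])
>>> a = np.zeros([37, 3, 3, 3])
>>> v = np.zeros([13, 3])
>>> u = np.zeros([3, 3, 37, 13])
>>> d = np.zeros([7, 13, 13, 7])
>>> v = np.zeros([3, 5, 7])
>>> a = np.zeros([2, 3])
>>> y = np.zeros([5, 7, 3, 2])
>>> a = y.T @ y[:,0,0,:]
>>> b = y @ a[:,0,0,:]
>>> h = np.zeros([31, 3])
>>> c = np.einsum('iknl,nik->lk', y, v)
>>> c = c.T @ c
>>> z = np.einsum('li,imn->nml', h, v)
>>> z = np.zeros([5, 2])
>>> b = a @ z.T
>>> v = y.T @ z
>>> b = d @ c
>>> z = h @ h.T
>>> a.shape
(2, 3, 7, 2)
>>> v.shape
(2, 3, 7, 2)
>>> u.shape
(3, 3, 37, 13)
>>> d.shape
(7, 13, 13, 7)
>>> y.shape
(5, 7, 3, 2)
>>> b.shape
(7, 13, 13, 7)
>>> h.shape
(31, 3)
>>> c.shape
(7, 7)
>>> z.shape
(31, 31)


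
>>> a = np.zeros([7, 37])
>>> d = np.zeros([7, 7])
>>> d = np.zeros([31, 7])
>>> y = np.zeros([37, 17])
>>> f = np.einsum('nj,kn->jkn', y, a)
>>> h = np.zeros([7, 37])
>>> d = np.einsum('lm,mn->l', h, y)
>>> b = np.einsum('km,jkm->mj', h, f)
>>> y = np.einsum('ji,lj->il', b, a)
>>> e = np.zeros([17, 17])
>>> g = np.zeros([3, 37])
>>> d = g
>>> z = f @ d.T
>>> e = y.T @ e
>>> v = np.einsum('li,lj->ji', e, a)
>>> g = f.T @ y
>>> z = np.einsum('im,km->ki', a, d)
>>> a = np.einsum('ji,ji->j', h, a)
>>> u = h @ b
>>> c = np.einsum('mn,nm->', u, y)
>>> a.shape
(7,)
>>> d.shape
(3, 37)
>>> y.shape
(17, 7)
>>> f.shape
(17, 7, 37)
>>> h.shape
(7, 37)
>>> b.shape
(37, 17)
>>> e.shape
(7, 17)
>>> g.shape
(37, 7, 7)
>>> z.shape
(3, 7)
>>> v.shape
(37, 17)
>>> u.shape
(7, 17)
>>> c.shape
()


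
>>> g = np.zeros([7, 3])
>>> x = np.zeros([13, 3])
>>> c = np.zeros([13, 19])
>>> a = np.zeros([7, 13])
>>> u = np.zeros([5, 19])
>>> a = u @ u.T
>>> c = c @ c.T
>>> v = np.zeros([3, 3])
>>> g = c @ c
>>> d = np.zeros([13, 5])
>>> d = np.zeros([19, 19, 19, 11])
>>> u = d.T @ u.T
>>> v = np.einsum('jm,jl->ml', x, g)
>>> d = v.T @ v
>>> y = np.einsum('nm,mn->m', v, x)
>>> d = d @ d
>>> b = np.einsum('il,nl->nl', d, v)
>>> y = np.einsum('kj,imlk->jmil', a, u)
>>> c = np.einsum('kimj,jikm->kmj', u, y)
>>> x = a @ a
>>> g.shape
(13, 13)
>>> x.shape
(5, 5)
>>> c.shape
(11, 19, 5)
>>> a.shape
(5, 5)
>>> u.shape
(11, 19, 19, 5)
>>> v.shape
(3, 13)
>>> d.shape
(13, 13)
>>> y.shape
(5, 19, 11, 19)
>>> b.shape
(3, 13)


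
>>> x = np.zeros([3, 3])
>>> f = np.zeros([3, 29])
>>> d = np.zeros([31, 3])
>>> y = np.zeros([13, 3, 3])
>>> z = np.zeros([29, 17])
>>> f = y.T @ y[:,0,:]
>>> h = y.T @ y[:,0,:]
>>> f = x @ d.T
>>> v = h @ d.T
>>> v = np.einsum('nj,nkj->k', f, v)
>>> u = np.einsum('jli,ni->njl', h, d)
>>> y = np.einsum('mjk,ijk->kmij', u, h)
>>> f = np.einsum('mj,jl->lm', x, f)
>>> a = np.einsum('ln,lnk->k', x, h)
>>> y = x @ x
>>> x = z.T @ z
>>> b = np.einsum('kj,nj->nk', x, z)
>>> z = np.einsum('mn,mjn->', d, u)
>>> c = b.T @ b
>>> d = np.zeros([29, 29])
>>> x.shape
(17, 17)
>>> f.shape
(31, 3)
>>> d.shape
(29, 29)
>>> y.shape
(3, 3)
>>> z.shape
()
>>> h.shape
(3, 3, 3)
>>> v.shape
(3,)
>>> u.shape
(31, 3, 3)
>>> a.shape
(3,)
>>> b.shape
(29, 17)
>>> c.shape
(17, 17)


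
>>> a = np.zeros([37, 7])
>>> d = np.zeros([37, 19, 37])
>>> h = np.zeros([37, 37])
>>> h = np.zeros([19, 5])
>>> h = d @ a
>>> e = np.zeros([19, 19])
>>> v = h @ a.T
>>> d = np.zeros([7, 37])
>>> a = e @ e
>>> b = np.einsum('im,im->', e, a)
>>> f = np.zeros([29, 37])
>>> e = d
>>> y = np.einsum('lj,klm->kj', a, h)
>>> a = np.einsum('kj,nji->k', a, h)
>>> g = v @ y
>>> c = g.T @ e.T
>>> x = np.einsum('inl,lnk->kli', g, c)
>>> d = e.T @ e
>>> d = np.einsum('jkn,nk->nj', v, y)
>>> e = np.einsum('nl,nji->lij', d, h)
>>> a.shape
(19,)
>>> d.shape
(37, 37)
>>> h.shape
(37, 19, 7)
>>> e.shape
(37, 7, 19)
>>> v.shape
(37, 19, 37)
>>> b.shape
()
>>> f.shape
(29, 37)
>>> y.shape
(37, 19)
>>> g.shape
(37, 19, 19)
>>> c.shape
(19, 19, 7)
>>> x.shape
(7, 19, 37)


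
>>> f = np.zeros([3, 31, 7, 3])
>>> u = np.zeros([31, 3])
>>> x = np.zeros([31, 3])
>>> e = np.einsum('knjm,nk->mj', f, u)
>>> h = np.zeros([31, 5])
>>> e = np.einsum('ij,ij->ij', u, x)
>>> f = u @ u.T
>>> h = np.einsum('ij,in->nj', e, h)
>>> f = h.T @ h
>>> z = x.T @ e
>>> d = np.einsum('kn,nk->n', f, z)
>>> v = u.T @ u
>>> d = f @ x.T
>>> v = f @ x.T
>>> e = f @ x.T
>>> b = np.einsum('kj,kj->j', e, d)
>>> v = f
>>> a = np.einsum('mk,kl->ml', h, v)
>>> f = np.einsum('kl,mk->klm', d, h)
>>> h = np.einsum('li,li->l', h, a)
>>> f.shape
(3, 31, 5)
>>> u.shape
(31, 3)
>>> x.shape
(31, 3)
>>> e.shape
(3, 31)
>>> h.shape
(5,)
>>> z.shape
(3, 3)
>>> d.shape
(3, 31)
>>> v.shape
(3, 3)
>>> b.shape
(31,)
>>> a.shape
(5, 3)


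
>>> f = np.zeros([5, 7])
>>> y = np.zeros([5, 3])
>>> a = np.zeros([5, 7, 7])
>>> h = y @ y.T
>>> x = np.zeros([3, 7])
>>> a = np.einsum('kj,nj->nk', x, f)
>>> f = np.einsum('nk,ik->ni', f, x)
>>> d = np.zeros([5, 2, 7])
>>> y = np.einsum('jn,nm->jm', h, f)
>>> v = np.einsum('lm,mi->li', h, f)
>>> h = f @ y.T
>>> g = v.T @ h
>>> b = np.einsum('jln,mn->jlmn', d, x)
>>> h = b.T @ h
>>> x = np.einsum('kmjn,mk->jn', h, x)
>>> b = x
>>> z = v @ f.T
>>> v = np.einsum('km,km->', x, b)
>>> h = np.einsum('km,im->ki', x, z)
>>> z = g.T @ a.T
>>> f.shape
(5, 3)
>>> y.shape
(5, 3)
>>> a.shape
(5, 3)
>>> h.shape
(2, 5)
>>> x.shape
(2, 5)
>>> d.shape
(5, 2, 7)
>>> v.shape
()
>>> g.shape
(3, 5)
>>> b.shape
(2, 5)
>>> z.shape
(5, 5)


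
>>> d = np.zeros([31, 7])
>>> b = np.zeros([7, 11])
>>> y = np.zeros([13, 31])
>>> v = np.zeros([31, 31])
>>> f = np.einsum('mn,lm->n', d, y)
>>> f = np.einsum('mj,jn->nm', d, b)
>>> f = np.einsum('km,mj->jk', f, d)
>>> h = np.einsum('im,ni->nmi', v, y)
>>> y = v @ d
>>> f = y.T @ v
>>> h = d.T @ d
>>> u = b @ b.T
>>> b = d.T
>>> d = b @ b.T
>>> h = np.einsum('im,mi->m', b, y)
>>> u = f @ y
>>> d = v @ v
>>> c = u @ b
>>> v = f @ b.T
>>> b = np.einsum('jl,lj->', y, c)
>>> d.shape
(31, 31)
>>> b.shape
()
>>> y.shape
(31, 7)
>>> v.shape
(7, 7)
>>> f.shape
(7, 31)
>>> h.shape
(31,)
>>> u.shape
(7, 7)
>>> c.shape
(7, 31)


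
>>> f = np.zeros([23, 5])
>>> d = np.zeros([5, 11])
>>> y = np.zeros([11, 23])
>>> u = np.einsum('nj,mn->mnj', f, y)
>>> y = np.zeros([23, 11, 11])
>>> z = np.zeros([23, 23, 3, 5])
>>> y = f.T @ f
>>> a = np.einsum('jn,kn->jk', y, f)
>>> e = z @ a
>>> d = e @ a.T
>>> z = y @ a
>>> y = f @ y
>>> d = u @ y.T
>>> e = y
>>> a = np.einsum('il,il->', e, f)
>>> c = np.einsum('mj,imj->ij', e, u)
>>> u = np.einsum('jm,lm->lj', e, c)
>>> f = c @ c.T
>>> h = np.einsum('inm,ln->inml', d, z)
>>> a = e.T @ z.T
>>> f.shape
(11, 11)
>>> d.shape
(11, 23, 23)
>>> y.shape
(23, 5)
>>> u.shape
(11, 23)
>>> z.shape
(5, 23)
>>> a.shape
(5, 5)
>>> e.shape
(23, 5)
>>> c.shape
(11, 5)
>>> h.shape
(11, 23, 23, 5)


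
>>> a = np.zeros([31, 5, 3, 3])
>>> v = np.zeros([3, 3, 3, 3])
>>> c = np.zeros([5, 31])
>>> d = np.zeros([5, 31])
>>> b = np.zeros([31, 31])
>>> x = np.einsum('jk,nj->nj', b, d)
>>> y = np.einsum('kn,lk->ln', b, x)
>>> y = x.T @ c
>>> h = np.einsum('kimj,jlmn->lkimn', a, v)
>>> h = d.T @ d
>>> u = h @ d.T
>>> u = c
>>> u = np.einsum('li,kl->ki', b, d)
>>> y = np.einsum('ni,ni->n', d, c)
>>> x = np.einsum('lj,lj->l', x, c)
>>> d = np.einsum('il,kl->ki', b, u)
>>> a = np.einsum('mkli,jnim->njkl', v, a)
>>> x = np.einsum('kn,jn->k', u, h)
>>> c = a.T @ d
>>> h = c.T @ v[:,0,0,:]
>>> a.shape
(5, 31, 3, 3)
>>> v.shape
(3, 3, 3, 3)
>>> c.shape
(3, 3, 31, 31)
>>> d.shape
(5, 31)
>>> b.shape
(31, 31)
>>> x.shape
(5,)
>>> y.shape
(5,)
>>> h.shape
(31, 31, 3, 3)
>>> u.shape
(5, 31)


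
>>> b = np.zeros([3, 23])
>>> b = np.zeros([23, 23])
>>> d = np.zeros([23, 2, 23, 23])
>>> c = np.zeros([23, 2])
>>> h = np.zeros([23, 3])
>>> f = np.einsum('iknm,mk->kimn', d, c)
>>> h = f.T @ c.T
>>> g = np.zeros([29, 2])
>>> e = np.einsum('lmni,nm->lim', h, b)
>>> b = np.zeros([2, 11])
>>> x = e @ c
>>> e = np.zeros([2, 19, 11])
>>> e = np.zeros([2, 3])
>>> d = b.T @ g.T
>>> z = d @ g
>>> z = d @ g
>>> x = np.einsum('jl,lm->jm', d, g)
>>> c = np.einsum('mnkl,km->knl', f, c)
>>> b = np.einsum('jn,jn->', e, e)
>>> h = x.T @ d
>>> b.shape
()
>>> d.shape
(11, 29)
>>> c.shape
(23, 23, 23)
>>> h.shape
(2, 29)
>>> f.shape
(2, 23, 23, 23)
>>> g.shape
(29, 2)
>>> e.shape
(2, 3)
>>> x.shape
(11, 2)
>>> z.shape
(11, 2)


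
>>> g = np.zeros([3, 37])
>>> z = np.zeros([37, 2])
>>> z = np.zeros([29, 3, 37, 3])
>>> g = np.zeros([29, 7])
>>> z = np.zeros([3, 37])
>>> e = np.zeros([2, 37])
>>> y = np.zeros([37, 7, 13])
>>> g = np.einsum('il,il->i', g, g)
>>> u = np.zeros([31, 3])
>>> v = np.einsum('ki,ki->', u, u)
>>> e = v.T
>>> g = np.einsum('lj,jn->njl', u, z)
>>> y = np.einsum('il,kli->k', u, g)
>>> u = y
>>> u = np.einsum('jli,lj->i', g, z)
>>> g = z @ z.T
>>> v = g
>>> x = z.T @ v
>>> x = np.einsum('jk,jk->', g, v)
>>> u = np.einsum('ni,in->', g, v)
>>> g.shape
(3, 3)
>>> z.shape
(3, 37)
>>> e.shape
()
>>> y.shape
(37,)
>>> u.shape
()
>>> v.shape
(3, 3)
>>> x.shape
()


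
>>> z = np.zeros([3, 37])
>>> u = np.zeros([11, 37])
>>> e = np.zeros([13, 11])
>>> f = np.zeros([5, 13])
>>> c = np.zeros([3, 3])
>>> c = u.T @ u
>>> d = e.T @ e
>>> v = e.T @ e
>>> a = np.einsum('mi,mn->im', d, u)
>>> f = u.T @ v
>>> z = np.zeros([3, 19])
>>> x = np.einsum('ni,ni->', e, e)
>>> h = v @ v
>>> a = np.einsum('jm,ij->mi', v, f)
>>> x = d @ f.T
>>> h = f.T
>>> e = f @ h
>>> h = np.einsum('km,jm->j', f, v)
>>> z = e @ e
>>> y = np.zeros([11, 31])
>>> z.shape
(37, 37)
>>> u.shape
(11, 37)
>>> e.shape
(37, 37)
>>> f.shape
(37, 11)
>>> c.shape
(37, 37)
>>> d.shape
(11, 11)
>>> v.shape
(11, 11)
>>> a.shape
(11, 37)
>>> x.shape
(11, 37)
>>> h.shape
(11,)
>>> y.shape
(11, 31)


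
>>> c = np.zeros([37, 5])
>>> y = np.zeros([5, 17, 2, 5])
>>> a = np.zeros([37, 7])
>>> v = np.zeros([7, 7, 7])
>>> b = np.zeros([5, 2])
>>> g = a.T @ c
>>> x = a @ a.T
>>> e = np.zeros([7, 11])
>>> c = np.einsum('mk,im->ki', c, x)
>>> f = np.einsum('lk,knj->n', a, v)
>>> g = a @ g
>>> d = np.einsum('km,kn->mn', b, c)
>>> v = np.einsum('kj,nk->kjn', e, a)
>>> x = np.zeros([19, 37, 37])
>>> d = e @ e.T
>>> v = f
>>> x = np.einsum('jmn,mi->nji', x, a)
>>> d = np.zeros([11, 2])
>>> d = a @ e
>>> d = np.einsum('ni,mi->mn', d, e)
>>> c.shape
(5, 37)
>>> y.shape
(5, 17, 2, 5)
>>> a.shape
(37, 7)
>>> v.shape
(7,)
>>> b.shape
(5, 2)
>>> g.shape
(37, 5)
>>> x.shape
(37, 19, 7)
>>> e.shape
(7, 11)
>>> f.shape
(7,)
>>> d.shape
(7, 37)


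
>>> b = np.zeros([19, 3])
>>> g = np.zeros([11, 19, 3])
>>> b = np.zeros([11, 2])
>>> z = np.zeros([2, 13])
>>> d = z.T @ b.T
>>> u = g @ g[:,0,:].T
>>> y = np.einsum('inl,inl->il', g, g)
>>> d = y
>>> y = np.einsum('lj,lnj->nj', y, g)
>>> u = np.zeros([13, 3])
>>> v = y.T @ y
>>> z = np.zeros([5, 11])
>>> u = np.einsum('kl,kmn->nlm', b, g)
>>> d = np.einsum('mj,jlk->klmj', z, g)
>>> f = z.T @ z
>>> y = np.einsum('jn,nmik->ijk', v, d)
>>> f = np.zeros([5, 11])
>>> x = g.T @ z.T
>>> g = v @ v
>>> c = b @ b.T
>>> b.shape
(11, 2)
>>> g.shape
(3, 3)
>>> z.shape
(5, 11)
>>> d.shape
(3, 19, 5, 11)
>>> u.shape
(3, 2, 19)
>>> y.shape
(5, 3, 11)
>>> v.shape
(3, 3)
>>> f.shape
(5, 11)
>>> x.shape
(3, 19, 5)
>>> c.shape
(11, 11)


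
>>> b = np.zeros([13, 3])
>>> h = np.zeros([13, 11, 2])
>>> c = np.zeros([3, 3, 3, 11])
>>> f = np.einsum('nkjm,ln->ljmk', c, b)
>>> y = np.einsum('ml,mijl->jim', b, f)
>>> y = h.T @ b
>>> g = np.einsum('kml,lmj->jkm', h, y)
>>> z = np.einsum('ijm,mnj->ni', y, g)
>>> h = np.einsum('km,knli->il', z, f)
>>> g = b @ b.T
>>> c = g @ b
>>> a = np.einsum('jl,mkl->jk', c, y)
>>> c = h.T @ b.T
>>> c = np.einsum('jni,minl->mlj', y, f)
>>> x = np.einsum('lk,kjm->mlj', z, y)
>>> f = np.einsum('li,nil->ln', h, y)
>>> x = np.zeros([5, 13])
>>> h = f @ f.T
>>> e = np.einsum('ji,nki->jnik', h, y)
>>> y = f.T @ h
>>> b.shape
(13, 3)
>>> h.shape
(3, 3)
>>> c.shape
(13, 3, 2)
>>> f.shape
(3, 2)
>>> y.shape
(2, 3)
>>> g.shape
(13, 13)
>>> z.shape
(13, 2)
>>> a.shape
(13, 11)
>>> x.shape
(5, 13)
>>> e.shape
(3, 2, 3, 11)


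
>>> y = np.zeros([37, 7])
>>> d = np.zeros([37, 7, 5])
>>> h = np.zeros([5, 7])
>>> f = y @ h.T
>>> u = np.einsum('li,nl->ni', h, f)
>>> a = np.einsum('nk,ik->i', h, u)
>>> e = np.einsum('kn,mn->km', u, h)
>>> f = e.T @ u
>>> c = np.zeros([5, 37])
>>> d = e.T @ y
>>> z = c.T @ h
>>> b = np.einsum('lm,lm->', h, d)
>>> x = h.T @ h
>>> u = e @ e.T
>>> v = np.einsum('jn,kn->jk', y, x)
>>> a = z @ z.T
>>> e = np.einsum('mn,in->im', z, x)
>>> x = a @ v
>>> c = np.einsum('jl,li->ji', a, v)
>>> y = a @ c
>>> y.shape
(37, 7)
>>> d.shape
(5, 7)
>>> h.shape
(5, 7)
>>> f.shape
(5, 7)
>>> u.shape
(37, 37)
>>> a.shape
(37, 37)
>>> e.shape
(7, 37)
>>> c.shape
(37, 7)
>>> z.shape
(37, 7)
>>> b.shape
()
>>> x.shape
(37, 7)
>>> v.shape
(37, 7)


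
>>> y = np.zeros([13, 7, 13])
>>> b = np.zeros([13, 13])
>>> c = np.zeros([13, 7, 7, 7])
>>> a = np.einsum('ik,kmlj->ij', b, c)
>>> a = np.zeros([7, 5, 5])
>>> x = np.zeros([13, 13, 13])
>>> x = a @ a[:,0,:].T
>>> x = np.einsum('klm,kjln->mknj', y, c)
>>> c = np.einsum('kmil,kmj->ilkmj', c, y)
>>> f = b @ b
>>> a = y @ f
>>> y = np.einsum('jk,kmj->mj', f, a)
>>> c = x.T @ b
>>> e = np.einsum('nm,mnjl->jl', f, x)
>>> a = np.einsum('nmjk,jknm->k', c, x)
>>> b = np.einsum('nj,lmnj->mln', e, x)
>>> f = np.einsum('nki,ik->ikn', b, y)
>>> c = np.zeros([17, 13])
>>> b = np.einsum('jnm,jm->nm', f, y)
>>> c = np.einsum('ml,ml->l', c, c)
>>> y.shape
(7, 13)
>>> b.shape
(13, 13)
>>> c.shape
(13,)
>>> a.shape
(13,)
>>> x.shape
(13, 13, 7, 7)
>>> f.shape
(7, 13, 13)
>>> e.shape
(7, 7)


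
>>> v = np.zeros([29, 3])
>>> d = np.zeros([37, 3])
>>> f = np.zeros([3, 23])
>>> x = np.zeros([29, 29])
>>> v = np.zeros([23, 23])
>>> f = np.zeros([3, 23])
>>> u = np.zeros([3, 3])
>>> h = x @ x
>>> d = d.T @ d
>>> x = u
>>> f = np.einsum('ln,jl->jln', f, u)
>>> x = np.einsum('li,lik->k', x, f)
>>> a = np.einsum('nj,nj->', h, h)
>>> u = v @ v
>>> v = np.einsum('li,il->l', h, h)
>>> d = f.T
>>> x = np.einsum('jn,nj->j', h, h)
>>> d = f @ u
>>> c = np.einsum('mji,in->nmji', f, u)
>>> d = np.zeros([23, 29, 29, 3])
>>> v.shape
(29,)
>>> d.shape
(23, 29, 29, 3)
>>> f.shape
(3, 3, 23)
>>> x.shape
(29,)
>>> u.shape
(23, 23)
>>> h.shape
(29, 29)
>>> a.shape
()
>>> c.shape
(23, 3, 3, 23)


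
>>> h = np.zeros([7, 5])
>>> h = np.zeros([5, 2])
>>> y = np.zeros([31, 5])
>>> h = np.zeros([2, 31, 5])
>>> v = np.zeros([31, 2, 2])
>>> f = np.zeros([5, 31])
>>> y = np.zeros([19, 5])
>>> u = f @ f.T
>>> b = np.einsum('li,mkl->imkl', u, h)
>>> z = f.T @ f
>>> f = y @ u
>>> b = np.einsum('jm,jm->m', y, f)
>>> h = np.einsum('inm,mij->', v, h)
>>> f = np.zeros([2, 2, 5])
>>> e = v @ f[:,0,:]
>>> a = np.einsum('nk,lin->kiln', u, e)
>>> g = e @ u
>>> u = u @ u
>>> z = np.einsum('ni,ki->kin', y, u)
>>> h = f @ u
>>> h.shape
(2, 2, 5)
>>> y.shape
(19, 5)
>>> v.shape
(31, 2, 2)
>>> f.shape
(2, 2, 5)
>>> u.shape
(5, 5)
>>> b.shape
(5,)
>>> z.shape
(5, 5, 19)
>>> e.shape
(31, 2, 5)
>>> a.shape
(5, 2, 31, 5)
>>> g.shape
(31, 2, 5)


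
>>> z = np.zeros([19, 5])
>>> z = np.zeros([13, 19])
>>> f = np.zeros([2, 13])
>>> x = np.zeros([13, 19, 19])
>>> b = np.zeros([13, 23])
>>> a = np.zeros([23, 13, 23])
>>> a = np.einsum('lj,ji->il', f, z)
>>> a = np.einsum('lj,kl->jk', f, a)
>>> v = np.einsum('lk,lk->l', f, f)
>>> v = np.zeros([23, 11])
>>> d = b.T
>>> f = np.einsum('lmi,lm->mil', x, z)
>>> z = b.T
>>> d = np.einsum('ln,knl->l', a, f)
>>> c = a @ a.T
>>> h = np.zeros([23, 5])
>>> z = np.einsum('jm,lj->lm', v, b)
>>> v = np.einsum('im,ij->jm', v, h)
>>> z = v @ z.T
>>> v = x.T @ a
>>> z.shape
(5, 13)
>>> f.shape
(19, 19, 13)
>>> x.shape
(13, 19, 19)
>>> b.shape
(13, 23)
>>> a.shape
(13, 19)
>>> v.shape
(19, 19, 19)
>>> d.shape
(13,)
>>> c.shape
(13, 13)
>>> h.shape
(23, 5)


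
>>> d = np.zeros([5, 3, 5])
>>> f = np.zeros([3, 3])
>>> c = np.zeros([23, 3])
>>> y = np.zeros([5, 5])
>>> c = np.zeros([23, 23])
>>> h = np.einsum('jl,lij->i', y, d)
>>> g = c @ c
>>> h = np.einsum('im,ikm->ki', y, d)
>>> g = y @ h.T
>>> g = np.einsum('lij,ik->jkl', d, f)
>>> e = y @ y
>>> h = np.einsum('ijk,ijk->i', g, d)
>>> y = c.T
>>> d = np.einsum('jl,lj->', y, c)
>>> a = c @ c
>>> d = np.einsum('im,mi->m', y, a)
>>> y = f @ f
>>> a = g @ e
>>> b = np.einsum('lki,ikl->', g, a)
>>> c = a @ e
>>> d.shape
(23,)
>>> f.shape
(3, 3)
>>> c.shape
(5, 3, 5)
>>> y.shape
(3, 3)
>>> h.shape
(5,)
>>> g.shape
(5, 3, 5)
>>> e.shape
(5, 5)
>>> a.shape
(5, 3, 5)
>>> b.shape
()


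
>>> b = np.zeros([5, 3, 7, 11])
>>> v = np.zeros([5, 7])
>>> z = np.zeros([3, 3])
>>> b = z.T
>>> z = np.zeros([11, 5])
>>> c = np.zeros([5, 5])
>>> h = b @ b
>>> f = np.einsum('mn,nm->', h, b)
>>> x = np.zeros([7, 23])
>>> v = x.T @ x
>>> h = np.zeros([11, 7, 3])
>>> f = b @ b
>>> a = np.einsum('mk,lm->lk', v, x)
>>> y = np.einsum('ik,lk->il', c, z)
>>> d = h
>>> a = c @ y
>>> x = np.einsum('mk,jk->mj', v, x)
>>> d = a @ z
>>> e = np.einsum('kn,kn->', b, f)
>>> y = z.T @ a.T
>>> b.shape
(3, 3)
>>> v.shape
(23, 23)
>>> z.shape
(11, 5)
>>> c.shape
(5, 5)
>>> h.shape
(11, 7, 3)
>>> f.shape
(3, 3)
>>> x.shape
(23, 7)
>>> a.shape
(5, 11)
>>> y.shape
(5, 5)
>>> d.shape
(5, 5)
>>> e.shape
()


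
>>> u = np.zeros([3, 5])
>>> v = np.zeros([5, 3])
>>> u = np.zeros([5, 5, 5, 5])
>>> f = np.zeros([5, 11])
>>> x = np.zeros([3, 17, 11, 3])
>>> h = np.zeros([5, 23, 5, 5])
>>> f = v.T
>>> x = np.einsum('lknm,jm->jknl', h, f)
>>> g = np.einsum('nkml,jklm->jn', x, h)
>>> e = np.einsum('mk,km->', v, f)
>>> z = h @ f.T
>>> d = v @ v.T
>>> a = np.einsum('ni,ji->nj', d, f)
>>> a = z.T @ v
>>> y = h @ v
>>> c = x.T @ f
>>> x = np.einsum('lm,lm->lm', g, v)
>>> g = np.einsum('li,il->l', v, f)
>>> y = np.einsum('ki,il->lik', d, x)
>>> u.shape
(5, 5, 5, 5)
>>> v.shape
(5, 3)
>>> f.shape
(3, 5)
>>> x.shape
(5, 3)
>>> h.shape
(5, 23, 5, 5)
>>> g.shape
(5,)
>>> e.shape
()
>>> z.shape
(5, 23, 5, 3)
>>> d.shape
(5, 5)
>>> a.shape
(3, 5, 23, 3)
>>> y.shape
(3, 5, 5)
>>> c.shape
(5, 5, 23, 5)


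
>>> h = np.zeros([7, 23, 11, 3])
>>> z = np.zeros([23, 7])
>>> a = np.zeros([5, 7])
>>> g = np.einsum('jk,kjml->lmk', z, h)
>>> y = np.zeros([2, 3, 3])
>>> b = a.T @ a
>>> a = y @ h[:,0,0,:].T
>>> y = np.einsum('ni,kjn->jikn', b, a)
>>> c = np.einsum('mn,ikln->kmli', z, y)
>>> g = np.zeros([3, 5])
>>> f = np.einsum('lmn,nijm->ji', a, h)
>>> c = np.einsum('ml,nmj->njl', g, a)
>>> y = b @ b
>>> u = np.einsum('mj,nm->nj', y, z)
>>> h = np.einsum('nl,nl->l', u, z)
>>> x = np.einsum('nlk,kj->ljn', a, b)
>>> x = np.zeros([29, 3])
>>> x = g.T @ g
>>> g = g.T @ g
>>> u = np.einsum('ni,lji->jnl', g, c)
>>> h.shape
(7,)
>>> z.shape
(23, 7)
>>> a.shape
(2, 3, 7)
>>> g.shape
(5, 5)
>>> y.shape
(7, 7)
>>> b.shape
(7, 7)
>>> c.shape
(2, 7, 5)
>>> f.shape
(11, 23)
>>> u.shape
(7, 5, 2)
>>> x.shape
(5, 5)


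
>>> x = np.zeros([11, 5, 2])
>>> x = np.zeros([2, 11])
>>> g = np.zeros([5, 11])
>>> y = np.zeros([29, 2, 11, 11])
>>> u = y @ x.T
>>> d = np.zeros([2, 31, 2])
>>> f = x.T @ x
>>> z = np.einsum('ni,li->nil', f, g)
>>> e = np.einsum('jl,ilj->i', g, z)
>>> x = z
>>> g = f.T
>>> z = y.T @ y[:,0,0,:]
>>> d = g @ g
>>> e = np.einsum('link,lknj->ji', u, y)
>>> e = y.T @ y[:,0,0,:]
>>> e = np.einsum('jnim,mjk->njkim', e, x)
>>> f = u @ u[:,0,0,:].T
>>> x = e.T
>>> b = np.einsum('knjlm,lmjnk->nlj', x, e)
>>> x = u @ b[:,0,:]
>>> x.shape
(29, 2, 11, 5)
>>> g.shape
(11, 11)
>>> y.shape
(29, 2, 11, 11)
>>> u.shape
(29, 2, 11, 2)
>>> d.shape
(11, 11)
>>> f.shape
(29, 2, 11, 29)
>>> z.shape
(11, 11, 2, 11)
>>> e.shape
(11, 11, 5, 2, 11)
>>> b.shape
(2, 11, 5)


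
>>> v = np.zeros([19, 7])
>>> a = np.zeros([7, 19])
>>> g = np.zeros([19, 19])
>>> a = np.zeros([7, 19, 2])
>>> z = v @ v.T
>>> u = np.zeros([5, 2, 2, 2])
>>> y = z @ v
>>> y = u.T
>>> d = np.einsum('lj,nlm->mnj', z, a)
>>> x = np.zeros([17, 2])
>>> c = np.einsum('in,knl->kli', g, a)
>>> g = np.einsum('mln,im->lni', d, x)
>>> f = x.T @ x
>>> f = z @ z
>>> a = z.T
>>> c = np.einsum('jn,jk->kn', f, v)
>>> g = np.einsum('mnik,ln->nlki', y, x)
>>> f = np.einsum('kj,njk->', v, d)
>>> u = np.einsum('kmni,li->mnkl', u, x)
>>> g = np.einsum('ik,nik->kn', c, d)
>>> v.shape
(19, 7)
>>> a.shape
(19, 19)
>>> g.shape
(19, 2)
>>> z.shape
(19, 19)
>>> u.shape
(2, 2, 5, 17)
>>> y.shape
(2, 2, 2, 5)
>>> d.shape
(2, 7, 19)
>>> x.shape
(17, 2)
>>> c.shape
(7, 19)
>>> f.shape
()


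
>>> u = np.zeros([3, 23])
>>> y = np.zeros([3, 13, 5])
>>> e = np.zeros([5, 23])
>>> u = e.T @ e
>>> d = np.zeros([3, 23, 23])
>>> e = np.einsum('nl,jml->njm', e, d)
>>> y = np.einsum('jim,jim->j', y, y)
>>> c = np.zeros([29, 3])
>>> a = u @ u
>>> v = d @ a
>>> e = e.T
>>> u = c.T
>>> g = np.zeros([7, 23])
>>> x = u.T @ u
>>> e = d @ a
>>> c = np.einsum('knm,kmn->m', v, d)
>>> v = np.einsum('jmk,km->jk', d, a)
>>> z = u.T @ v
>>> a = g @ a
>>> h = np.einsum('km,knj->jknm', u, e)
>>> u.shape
(3, 29)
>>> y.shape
(3,)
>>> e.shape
(3, 23, 23)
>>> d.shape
(3, 23, 23)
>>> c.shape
(23,)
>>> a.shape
(7, 23)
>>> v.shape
(3, 23)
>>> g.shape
(7, 23)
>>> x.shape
(29, 29)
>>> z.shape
(29, 23)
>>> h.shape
(23, 3, 23, 29)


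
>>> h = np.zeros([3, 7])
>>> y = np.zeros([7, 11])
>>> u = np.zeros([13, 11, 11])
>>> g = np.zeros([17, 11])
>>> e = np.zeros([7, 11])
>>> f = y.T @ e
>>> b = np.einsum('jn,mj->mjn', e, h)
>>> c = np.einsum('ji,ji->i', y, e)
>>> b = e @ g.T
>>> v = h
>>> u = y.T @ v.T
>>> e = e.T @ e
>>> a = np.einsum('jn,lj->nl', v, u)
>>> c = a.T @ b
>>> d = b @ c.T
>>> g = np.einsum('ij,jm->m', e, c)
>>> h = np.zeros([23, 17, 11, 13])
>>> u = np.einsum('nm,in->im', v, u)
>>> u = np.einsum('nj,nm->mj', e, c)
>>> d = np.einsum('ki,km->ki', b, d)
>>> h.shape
(23, 17, 11, 13)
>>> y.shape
(7, 11)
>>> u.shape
(17, 11)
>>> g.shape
(17,)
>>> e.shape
(11, 11)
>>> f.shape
(11, 11)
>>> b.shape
(7, 17)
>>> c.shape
(11, 17)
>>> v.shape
(3, 7)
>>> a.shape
(7, 11)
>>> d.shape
(7, 17)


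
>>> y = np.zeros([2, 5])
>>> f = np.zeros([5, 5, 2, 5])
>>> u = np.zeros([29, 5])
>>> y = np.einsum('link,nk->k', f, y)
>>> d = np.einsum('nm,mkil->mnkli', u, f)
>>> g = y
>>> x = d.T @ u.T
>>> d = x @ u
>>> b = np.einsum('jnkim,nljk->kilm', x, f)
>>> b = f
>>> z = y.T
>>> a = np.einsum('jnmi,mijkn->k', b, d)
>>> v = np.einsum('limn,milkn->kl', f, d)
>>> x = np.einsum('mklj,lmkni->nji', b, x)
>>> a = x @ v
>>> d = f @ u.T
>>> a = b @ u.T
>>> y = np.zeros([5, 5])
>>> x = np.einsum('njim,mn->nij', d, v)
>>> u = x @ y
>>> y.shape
(5, 5)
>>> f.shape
(5, 5, 2, 5)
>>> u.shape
(5, 2, 5)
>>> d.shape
(5, 5, 2, 29)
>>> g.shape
(5,)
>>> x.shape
(5, 2, 5)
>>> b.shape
(5, 5, 2, 5)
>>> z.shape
(5,)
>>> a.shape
(5, 5, 2, 29)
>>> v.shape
(29, 5)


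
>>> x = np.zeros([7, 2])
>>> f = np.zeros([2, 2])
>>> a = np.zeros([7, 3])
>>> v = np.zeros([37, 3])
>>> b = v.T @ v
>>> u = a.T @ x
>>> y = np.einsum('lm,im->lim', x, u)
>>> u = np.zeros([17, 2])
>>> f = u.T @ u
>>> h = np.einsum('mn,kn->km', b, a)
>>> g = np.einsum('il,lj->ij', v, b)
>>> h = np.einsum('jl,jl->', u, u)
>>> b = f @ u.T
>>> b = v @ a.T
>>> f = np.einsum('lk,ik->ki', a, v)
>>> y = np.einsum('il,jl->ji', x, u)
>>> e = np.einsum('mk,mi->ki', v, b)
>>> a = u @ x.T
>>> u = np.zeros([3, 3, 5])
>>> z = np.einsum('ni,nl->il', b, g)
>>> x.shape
(7, 2)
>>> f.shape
(3, 37)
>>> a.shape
(17, 7)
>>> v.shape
(37, 3)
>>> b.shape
(37, 7)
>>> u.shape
(3, 3, 5)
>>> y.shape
(17, 7)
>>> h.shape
()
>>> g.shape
(37, 3)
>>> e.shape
(3, 7)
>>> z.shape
(7, 3)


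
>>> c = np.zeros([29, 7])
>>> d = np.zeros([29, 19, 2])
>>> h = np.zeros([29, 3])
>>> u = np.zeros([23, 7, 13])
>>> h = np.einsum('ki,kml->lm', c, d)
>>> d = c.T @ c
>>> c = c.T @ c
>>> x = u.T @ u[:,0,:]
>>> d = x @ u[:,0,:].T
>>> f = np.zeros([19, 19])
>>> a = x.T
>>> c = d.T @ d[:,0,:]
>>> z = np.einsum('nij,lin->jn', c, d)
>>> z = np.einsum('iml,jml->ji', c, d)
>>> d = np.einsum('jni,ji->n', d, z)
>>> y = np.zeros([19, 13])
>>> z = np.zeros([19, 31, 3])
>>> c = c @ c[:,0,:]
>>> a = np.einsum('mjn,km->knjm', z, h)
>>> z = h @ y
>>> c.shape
(23, 7, 23)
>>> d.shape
(7,)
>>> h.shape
(2, 19)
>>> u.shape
(23, 7, 13)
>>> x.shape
(13, 7, 13)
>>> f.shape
(19, 19)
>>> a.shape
(2, 3, 31, 19)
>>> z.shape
(2, 13)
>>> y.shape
(19, 13)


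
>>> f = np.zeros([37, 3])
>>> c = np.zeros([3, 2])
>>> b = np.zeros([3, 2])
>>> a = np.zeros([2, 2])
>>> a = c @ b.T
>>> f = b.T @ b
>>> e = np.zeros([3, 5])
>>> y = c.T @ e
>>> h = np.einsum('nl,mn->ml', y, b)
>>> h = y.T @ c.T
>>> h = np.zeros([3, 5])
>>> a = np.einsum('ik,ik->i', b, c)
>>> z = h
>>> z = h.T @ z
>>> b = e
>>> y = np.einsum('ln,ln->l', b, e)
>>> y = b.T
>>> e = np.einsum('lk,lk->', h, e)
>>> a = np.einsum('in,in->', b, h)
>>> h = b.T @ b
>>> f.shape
(2, 2)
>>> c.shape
(3, 2)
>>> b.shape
(3, 5)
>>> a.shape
()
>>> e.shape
()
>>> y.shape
(5, 3)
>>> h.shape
(5, 5)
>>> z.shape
(5, 5)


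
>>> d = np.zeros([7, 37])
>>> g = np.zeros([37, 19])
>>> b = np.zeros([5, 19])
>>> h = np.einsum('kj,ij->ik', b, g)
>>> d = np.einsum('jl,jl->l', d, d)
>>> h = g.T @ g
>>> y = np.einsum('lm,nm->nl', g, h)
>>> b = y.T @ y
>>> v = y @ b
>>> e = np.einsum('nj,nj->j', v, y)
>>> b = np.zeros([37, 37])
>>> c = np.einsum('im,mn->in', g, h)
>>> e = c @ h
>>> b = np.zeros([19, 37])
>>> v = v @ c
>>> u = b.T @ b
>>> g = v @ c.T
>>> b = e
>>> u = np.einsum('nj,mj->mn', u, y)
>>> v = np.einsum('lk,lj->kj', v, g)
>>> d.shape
(37,)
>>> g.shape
(19, 37)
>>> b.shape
(37, 19)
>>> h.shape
(19, 19)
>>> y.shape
(19, 37)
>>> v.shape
(19, 37)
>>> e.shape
(37, 19)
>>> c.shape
(37, 19)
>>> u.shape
(19, 37)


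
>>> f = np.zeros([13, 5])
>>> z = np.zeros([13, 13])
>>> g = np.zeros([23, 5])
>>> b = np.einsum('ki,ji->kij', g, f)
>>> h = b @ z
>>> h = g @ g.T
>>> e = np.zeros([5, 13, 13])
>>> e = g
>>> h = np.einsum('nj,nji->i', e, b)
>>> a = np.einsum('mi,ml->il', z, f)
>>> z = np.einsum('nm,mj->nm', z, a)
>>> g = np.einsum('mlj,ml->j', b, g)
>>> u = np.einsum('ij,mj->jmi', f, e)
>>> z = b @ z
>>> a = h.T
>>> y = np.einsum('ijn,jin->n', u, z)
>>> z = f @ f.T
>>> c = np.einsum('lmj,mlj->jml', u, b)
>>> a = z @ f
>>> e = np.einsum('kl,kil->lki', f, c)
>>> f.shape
(13, 5)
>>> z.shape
(13, 13)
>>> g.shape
(13,)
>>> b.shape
(23, 5, 13)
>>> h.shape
(13,)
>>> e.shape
(5, 13, 23)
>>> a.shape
(13, 5)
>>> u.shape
(5, 23, 13)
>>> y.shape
(13,)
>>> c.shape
(13, 23, 5)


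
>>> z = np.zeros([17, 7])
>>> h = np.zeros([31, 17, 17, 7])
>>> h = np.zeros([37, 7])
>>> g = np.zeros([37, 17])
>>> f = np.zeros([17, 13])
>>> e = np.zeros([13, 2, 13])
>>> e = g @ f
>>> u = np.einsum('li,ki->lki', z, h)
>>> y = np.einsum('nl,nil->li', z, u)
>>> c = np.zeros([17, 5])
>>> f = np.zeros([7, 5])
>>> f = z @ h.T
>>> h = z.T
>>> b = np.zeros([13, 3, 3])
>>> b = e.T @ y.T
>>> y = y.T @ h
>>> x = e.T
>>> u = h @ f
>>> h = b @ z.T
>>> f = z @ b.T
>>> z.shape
(17, 7)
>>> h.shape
(13, 17)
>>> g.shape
(37, 17)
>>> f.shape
(17, 13)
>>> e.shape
(37, 13)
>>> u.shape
(7, 37)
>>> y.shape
(37, 17)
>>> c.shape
(17, 5)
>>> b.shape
(13, 7)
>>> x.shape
(13, 37)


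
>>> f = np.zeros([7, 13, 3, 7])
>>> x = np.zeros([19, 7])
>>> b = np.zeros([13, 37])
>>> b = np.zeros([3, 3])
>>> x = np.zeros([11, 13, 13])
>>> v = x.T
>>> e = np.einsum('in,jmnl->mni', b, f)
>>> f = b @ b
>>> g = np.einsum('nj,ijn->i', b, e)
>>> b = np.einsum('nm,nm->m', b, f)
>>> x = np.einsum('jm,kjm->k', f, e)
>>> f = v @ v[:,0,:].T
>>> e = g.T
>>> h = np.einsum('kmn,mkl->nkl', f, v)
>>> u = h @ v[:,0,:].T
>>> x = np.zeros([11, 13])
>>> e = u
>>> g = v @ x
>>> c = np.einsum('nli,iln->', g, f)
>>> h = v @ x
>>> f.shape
(13, 13, 13)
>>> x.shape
(11, 13)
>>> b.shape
(3,)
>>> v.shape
(13, 13, 11)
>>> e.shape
(13, 13, 13)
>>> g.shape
(13, 13, 13)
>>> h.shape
(13, 13, 13)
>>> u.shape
(13, 13, 13)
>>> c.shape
()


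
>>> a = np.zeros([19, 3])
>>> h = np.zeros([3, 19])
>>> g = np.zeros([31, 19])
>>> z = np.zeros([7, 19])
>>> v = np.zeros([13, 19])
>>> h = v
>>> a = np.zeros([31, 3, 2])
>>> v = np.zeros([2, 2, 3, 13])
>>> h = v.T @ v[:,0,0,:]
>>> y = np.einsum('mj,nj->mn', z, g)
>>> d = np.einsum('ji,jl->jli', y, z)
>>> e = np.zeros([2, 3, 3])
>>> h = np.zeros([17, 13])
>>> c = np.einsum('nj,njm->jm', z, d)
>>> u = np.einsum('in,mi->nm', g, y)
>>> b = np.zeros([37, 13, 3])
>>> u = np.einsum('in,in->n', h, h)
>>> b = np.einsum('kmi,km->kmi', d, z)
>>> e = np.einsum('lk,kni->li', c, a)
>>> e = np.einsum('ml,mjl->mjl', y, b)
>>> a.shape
(31, 3, 2)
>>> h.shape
(17, 13)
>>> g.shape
(31, 19)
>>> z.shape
(7, 19)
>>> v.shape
(2, 2, 3, 13)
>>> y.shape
(7, 31)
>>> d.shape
(7, 19, 31)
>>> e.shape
(7, 19, 31)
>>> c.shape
(19, 31)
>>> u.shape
(13,)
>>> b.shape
(7, 19, 31)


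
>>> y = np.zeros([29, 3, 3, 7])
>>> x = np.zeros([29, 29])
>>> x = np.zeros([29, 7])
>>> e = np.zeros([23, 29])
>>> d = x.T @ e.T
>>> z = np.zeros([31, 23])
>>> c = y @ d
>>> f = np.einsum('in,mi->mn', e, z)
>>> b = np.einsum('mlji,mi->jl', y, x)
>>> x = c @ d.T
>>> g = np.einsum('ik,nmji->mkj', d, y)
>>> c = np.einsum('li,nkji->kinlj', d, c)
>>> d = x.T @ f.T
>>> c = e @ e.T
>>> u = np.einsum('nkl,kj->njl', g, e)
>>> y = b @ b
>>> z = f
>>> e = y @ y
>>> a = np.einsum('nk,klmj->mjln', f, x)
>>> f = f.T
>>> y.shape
(3, 3)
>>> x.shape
(29, 3, 3, 7)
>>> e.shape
(3, 3)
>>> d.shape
(7, 3, 3, 31)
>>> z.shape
(31, 29)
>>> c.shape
(23, 23)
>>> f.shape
(29, 31)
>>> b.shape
(3, 3)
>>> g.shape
(3, 23, 3)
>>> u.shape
(3, 29, 3)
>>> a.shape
(3, 7, 3, 31)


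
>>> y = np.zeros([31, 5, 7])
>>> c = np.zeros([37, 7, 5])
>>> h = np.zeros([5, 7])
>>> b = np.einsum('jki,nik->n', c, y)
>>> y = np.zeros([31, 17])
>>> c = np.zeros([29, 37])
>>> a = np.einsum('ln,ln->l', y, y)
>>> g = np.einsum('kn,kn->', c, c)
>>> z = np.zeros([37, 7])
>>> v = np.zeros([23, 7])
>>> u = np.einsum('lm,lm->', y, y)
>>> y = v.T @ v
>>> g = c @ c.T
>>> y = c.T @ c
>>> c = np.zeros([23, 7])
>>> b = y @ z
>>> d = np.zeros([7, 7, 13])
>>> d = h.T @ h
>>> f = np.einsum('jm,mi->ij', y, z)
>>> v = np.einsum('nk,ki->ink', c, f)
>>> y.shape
(37, 37)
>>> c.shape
(23, 7)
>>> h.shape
(5, 7)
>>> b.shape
(37, 7)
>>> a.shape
(31,)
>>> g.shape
(29, 29)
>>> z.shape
(37, 7)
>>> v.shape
(37, 23, 7)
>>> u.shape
()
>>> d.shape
(7, 7)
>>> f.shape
(7, 37)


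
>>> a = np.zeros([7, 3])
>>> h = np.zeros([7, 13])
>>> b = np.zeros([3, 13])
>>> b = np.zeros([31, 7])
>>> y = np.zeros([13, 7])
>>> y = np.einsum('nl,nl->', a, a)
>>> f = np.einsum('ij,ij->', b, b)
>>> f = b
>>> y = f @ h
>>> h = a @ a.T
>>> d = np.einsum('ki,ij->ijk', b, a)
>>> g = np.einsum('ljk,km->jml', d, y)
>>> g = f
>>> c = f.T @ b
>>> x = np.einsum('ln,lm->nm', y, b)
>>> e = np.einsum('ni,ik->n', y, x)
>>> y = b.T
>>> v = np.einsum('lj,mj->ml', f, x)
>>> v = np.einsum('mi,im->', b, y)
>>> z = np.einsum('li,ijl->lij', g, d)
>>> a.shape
(7, 3)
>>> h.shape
(7, 7)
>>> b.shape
(31, 7)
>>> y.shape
(7, 31)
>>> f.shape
(31, 7)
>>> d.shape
(7, 3, 31)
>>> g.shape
(31, 7)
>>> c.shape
(7, 7)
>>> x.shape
(13, 7)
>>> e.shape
(31,)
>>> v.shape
()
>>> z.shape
(31, 7, 3)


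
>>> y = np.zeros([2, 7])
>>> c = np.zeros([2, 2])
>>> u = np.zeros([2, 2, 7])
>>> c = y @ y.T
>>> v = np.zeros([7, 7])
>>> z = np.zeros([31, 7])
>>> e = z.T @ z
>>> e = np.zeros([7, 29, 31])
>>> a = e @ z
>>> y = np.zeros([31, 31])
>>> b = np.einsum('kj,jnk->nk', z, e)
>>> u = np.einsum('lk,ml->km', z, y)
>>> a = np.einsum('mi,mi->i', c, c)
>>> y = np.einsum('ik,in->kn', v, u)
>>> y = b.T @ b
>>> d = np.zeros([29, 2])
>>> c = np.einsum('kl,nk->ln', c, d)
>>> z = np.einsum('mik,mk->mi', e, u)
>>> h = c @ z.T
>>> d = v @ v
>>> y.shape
(31, 31)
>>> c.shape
(2, 29)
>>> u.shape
(7, 31)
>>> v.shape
(7, 7)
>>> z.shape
(7, 29)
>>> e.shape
(7, 29, 31)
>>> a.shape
(2,)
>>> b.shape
(29, 31)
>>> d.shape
(7, 7)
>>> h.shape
(2, 7)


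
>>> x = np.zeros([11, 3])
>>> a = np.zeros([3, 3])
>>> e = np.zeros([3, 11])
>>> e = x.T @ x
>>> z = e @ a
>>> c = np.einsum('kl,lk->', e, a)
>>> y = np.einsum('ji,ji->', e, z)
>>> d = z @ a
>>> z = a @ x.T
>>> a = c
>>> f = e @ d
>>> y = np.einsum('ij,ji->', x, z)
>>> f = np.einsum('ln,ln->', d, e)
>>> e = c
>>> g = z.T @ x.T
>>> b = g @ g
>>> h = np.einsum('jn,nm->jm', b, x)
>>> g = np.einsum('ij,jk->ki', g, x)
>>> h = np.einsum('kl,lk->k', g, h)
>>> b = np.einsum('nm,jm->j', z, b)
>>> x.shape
(11, 3)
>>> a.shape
()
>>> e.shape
()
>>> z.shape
(3, 11)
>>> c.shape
()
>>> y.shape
()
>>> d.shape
(3, 3)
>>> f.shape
()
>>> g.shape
(3, 11)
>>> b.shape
(11,)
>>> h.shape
(3,)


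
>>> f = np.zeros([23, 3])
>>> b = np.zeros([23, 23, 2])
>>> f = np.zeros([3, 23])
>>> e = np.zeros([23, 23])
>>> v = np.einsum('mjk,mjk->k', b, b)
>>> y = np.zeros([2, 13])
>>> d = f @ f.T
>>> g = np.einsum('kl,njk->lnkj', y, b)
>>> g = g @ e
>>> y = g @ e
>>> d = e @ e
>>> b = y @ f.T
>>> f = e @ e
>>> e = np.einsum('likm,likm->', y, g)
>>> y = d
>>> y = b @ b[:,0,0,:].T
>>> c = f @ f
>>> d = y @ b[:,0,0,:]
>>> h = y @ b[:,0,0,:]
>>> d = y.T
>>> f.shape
(23, 23)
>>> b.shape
(13, 23, 2, 3)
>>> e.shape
()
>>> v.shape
(2,)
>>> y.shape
(13, 23, 2, 13)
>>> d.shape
(13, 2, 23, 13)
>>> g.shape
(13, 23, 2, 23)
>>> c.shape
(23, 23)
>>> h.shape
(13, 23, 2, 3)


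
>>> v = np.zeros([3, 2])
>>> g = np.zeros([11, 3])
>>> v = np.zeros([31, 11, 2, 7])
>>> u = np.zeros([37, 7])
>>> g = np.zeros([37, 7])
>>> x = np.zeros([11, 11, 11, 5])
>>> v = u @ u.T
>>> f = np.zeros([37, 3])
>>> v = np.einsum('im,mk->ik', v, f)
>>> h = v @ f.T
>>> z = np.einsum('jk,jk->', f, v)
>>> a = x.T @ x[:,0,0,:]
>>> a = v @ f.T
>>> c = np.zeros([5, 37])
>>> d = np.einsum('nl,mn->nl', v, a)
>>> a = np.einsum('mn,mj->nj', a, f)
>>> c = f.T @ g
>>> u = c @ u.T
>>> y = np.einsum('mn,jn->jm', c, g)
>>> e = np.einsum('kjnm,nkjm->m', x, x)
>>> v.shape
(37, 3)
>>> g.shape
(37, 7)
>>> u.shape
(3, 37)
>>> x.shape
(11, 11, 11, 5)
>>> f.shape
(37, 3)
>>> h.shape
(37, 37)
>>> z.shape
()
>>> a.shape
(37, 3)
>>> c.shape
(3, 7)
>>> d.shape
(37, 3)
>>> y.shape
(37, 3)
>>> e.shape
(5,)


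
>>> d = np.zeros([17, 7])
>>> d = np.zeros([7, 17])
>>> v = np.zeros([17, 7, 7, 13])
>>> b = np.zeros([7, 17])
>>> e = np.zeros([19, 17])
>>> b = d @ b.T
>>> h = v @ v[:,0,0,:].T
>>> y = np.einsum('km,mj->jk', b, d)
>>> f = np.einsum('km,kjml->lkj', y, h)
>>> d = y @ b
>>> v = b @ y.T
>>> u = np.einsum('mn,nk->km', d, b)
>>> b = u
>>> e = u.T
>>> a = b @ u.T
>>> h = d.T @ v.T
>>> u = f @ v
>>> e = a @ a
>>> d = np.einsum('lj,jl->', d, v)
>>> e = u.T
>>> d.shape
()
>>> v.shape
(7, 17)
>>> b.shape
(7, 17)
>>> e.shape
(17, 17, 17)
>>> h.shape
(7, 7)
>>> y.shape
(17, 7)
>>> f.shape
(17, 17, 7)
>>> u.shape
(17, 17, 17)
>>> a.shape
(7, 7)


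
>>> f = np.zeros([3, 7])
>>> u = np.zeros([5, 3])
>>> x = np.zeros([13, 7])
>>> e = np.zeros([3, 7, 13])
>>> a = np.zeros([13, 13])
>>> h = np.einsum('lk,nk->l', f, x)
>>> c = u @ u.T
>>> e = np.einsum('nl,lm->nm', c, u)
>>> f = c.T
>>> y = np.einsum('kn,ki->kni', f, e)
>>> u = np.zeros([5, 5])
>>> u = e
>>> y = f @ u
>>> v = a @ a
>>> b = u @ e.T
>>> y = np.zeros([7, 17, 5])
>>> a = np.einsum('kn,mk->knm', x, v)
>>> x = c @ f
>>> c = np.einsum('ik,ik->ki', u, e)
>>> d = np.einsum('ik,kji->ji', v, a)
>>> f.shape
(5, 5)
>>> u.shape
(5, 3)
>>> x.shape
(5, 5)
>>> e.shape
(5, 3)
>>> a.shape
(13, 7, 13)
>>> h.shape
(3,)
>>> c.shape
(3, 5)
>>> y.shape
(7, 17, 5)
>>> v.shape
(13, 13)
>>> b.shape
(5, 5)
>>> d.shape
(7, 13)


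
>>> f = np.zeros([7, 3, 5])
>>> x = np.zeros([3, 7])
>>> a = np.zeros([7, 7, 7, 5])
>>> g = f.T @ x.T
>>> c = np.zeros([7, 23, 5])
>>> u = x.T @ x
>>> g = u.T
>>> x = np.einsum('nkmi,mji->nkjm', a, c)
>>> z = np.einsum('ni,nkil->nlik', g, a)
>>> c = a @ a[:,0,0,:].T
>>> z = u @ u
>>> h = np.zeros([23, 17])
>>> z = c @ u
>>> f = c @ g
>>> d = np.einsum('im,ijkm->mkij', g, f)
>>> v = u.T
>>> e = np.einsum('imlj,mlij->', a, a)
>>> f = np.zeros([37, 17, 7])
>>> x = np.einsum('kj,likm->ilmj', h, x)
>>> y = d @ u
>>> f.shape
(37, 17, 7)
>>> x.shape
(7, 7, 7, 17)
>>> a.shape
(7, 7, 7, 5)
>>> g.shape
(7, 7)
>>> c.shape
(7, 7, 7, 7)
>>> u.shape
(7, 7)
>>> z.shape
(7, 7, 7, 7)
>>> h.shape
(23, 17)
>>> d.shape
(7, 7, 7, 7)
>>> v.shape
(7, 7)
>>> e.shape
()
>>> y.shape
(7, 7, 7, 7)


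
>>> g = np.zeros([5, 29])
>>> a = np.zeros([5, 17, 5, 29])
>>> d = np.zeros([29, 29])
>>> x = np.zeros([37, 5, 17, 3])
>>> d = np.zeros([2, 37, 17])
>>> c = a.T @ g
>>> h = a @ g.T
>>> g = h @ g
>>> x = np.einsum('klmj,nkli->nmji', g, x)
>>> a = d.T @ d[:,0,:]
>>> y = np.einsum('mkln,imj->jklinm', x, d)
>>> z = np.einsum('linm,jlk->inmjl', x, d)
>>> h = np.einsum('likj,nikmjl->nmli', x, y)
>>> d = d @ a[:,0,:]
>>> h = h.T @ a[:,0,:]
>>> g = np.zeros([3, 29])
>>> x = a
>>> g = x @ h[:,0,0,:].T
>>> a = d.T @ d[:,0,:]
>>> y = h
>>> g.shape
(17, 37, 5)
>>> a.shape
(17, 37, 17)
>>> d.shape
(2, 37, 17)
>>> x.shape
(17, 37, 17)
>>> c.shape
(29, 5, 17, 29)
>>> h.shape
(5, 37, 2, 17)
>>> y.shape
(5, 37, 2, 17)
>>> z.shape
(5, 29, 3, 2, 37)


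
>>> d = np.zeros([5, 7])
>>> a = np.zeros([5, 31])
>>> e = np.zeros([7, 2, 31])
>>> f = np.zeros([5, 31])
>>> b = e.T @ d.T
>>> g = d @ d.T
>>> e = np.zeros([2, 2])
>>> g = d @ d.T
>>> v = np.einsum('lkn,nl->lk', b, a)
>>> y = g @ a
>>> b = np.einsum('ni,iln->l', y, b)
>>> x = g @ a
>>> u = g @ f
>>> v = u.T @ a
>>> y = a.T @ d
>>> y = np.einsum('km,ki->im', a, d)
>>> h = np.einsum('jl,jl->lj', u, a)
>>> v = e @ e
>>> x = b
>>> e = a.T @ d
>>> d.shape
(5, 7)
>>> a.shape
(5, 31)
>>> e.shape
(31, 7)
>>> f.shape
(5, 31)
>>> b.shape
(2,)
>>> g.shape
(5, 5)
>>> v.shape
(2, 2)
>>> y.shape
(7, 31)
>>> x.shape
(2,)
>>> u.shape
(5, 31)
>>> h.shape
(31, 5)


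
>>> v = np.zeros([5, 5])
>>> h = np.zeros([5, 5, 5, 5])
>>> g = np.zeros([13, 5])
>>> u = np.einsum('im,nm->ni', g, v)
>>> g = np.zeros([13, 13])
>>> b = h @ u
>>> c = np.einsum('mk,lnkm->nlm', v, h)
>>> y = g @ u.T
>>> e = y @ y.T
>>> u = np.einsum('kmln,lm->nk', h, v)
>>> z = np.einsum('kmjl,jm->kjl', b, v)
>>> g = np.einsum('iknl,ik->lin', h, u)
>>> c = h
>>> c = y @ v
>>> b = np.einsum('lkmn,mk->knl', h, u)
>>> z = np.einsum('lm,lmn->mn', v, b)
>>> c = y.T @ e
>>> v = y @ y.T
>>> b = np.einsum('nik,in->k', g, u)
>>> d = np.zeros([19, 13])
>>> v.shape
(13, 13)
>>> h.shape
(5, 5, 5, 5)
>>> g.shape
(5, 5, 5)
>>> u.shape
(5, 5)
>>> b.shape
(5,)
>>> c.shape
(5, 13)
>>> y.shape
(13, 5)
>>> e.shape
(13, 13)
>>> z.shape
(5, 5)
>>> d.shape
(19, 13)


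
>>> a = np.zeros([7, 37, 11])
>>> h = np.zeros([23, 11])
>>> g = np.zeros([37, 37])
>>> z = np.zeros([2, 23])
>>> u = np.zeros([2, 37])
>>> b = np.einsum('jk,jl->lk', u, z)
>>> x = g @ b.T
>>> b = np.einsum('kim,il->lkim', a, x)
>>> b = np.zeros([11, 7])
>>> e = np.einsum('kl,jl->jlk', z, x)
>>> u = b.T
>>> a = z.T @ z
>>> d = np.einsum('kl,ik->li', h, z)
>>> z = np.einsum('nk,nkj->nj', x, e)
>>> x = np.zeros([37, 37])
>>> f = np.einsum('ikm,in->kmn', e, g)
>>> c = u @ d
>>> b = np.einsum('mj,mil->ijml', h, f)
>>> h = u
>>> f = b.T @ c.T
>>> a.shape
(23, 23)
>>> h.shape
(7, 11)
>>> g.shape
(37, 37)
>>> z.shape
(37, 2)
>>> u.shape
(7, 11)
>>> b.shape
(2, 11, 23, 37)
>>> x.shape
(37, 37)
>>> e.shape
(37, 23, 2)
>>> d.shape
(11, 2)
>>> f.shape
(37, 23, 11, 7)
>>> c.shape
(7, 2)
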